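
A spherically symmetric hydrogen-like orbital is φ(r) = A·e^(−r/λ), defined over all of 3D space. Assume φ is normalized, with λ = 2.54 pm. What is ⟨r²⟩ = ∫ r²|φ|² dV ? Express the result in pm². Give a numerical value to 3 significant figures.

⟨r^2⟩ ≈ 19.4 pm^2

⟨r²⟩ = ∫ r^2 |φ|² 4πr² dr over the full domain.
Using ∫₀^∞ rⁿ e^(−αr) dr = n!/αⁿ⁺¹, evaluating both integrals, ⟨r²⟩ = 3·λ^2.
With λ = 2.54, ⟨r^2⟩ = 19.35.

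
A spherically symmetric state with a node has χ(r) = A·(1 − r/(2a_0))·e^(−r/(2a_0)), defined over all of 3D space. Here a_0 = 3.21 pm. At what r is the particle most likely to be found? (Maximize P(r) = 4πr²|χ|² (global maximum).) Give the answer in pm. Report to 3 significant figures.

The maximum of P(r) = 4πr²|χ|² occurs where its derivative vanishes.
Solving yields r = a_0·(√(5) + 3).
With a_0 = 3.21, the most probable radial distance is 16.81 pm.

r ≈ 16.8 pm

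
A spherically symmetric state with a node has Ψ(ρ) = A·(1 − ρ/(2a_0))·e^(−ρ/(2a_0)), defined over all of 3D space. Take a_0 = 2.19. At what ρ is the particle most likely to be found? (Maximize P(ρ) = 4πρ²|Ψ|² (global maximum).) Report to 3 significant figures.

ρ ≈ 11.5

Differentiate P(ρ) = 4πρ²|Ψ|² with respect to ρ and set to zero.
Solving yields ρ = a_0·(√(5) + 3).
With a_0 = 2.19, the most probable radial distance is 11.47.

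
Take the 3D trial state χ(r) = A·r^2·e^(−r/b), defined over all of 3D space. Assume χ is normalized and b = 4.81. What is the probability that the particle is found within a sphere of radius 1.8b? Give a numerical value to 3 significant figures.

Integrate the radial probability density 4πr²|χ|² over r ≤ 1.8b.
Normalization gives A² = 1/(45·π·b^7/2).
In terms of u = r/b (A², 4π and the length scale all cancel between numerator and denominator), P = [∫_{0}^{1.8} u^6·e^(-2·u) du] / [∫_{0}^{∞} u^6·e^(-2·u) du].
An antiderivative of u^6·e^(-2·u) is -(4·u^6 + 12·u^5 + 30·u^4 + 60·u^3 + 90·u^2 + 90·u + 45)·e^(-2·u)/8; evaluating from 0 to 1.8 gives ≈ 0.41216, while the full integral is 45/8.
Taking the ratio yields P = 0.07327.

P ≈ 0.0733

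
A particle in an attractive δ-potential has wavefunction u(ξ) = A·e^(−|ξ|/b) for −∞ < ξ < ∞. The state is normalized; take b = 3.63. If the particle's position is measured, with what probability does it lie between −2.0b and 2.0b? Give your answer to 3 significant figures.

P ≈ 0.982

The probability is P = ∫ |u|² dξ over [−2.0b, 2.0b].
With A² fixed by ∫|u|² = 1, i.e. A² = (b)^(−1), substitute and integrate.
Both integrals are even about ξ = 0, so only the ξ ≥ 0 halves are needed (the factors of 2 cancel). In terms of t = ξ/b (A² and the length scale cancel between numerator and denominator), P = [∫_{0}^{2.0} e^(-2·t) dt] / [∫_{0}^{∞} e^(-2·t) dt].
With ∫ e^(-2·t) dt = -e^(-2·t)/2 + C, the region integral is 1/2 - e^(-4)/2 and the full one is 1/2.
This works out to P = 0.9817.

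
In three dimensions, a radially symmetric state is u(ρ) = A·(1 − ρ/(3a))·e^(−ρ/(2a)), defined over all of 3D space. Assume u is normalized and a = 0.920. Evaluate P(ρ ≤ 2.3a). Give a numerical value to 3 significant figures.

P = ∫ |u|² 4πρ² dρ over ρ ≤ 2.3a.
Normalization gives A² = 1/(8·π·a^3/3).
Substituting t = ρ/a, A², 4π and the length scale all cancel in the ratio: P = ∫_{0}^{2.3} t^2·(1 - t/3)^2·e^(-t) dt / ∫_{0}^{∞} t^2·(1 - t/3)^2·e^(-t) dt.
Using ∫ t^2·(1 - t/3)^2·e^(-t) dt = (-t^4 + 2·t^3 - 3·t^2 - 6·t - 6)·e^(-t)/9, the numerator is ≈ 0.22865 and the denominator is 2/3.
This evaluates to P = 0.3430.

P ≈ 0.343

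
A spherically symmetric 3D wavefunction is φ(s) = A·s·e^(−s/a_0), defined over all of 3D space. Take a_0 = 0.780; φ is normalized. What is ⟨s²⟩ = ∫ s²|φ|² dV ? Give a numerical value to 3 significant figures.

⟨s²⟩ = ∫ s^2 |φ|² 4πs² ds over the full domain.
With ∫₀^∞ s^6 e^(−αs) ds = 6!/α^7, since the A² factors cancel between numerator and denominator, ⟨s²⟩ = 15·a_0^2/2.
Putting a_0 = 0.780 gives 4.563.

⟨s^2⟩ ≈ 4.56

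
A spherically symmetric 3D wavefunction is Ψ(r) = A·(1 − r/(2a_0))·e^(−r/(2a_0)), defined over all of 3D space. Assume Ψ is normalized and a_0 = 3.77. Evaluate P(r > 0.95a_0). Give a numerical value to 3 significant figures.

P ≈ 0.968

With dV = 4πr²dr, the probability is ∫|Ψ|² dV over r > 0.95a_0.
Normalization gives A² = 1/(8·π·a_0^3).
Let u = r/a_0; then A², 4π and the length scale all cancel, so P = ∫_{0.95}^{∞} u^2·(1 - u/2)^2·e^(-u) du ÷ ∫_{0}^{∞} u^2·(1 - u/2)^2·e^(-u) du.
An antiderivative of u^2·(1 - u/2)^2·e^(-u) is -(u^4/4 + u^2 + 2·u + 2)·e^(-u); evaluating from 0.95 to ∞ gives ≈ 1.9361, while the full integral is 2.
This evaluates to P = 0.9680.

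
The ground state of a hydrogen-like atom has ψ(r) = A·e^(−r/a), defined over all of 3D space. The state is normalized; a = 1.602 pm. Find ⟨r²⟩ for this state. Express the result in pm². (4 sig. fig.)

The expectation value is the |ψ|²-weighted average of r^2: ∫ r^2|ψ|² 4πr² dr.
Recall ∫₀^∞ r^m e^(−r/β) dr = m!·β^(m+1), evaluating both integrals, ⟨r²⟩ = 3·a^2.
Putting a = 1.602 gives 7.6992.

⟨r^2⟩ ≈ 7.699 pm^2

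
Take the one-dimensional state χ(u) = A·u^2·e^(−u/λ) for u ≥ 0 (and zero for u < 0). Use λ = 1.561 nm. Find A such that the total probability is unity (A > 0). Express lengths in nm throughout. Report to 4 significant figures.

We need A² ∫|f|² du = 1, taking the integral from 0 to ∞.
With ∫₀^∞ u^4 e^(−αu) du = 4!/α^5, ∫|χ|² du = A²·(3·λ^5/4).
Plugging in λ = 1.561 yields A = 0.37928.

A ≈ 0.3793 nm^(-5/2)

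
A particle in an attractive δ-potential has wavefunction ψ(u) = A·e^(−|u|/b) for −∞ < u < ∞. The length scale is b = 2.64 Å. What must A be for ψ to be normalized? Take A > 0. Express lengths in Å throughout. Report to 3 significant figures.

A ≈ 0.615 Å^(-1/2)

Require ∫ |ψ|² du = 1 over the whole domain.
With ∫₀^∞ u^0 e^(−αu) du = 0!/α^1, the integral (without the A² prefactor) comes out to b.
Hence A² = 1/[b].
With b = 2.64: A² = 0.3788 and A = 0.6155.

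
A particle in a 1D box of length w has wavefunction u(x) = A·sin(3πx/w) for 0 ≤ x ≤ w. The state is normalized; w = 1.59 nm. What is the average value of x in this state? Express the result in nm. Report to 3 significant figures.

⟨x⟩ = ∫ x |u|² dx over the full domain.
Since the A² factors cancel between numerator and denominator, ⟨x⟩ = w/2.
Putting w = 1.59 gives 0.7950.

⟨x⟩ ≈ 0.795 nm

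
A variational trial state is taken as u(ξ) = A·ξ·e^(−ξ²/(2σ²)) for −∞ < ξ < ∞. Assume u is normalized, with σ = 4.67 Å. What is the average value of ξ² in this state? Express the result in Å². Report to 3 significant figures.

By definition ⟨ξ²⟩ = ∫ ξ^2 |u(ξ)|² dξ.
Using the Gaussian integral ∫_{−∞}^{∞} e^(−αξ²) dξ = √(π/α), the ratio of the moment integral to the normalization integral gives ⟨ξ²⟩ = 3·σ^2/2.
With σ = 4.67, ⟨ξ^2⟩ = 32.71.

⟨ξ^2⟩ ≈ 32.7 Å^2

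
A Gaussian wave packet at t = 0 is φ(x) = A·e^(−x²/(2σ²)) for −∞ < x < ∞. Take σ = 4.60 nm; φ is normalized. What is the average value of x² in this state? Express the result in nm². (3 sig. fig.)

By definition ⟨x²⟩ = ∫ x^2 |φ(x)|² dx.
With ∫_{−∞}^{∞} x^(2m) e^(−αx²) dx = (2m−1)!!·√π / (2^m α^(m+1/2)), since the A² factors cancel between numerator and denominator, ⟨x²⟩ = σ^2/2.
With σ = 4.60, ⟨x^2⟩ = 10.58.

⟨x^2⟩ ≈ 10.6 nm^2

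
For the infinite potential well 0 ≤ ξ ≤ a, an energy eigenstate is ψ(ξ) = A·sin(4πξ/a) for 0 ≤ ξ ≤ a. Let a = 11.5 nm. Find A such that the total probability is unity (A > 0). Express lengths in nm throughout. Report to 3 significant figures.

Normalization requires ∫|ψ|² dξ = 1, integrated from 0 to a.
With ψ = A·sin(4πξ/a), the integral evaluates to A²·[a/2].
So A² = (a/2)^(−1).
Plugging in a = 11.5 yields A = 0.4170.

A ≈ 0.417 nm^(-1/2)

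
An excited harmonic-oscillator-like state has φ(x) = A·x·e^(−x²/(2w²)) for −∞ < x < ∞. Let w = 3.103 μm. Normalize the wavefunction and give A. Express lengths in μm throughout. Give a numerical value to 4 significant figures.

A ≈ 0.1943 μm^(-3/2)

The normalization condition is ∫|φ|² dx = 1 from −∞ to ∞.
With ∫_{−∞}^{∞} x^(2m) e^(−αx²) dx = (2m−1)!!·√π / (2^m α^(m+1/2)), ∫|φ|² dx = A²·(√(π)·w^3/2).
So A² = (√(π)·w^3/2)^(−1).
Plugging in w = 3.103 yields A = 0.19434.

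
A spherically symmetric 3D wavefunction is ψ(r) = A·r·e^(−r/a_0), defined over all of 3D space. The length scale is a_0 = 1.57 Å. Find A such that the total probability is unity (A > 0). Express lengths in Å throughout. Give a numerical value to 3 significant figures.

A ≈ 0.105 Å^(-5/2)

We need A² ∫|f|² 4πr² dr = 1, taking the integral from 0 to ∞.
(Spherical symmetry: dV = 4πr² dr.)
The integral (without the A² prefactor) comes out to 3·π·a_0^5.
Setting this equal to 1 gives A² = 1/(3·π·a_0^5).
Plugging in a_0 = 1.57 yields A = 0.1055.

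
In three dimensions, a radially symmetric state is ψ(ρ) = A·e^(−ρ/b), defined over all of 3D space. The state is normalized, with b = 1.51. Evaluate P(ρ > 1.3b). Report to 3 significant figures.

P ≈ 0.518

Integrate the radial probability density 4πρ²|ψ|² over ρ > 1.3b.
A² is fixed by ∫₀^∞ 4πρ²|ψ|² dρ = 1, i.e. A² = (π·b^3)^(−1).
In terms of u = ρ/b (A², 4π and the length scale all cancel between numerator and denominator), P = [∫_{1.3}^{∞} u^2·e^(-2·u) du] / [∫_{0}^{∞} u^2·e^(-2·u) du].
Using ∫ u^2·e^(-2·u) du = -(2·u^2 + 2·u + 1)·e^(-2·u)/4, the numerator is 349·e^(-13/5)/200 and the denominator is 1/4.
The region integral divided by the full integral gives P = 0.5184.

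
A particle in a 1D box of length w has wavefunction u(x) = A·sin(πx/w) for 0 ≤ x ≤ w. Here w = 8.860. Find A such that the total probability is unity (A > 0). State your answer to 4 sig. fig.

The normalization condition is ∫|u|² dx = 1 from 0 to w.
With ∫₀^w sin²(nπx/w) dx = w/2, with u = A·sin(πx/w), the integral evaluates to A²·[w/2].
Setting this equal to 1 gives A² = 1/(w/2).
Substituting w = 8.860 gives A² = 0.22573, so A = 0.47511.

A ≈ 0.4751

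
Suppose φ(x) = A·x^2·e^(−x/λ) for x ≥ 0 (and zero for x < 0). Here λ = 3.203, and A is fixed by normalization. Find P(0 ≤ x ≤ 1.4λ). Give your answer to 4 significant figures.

P ≈ 0.1523

P = ∫_{0}^{1.4λ} |φ(x)|² dx.
With A² fixed by ∫|φ|² = 1, i.e. A² = (3·λ^5/4)^(−1), substitute and integrate.
In terms of u = x/λ (A² and the length scale cancel between numerator and denominator), P = [∫_{0}^{1.4} u^4·e^(-2·u) du] / [∫_{0}^{∞} u^4·e^(-2·u) du].
Using ∫ u^4·e^(-2·u) du = -(u^4/2 + u^3 + 3·u^2/2 + 3·u/2 + 3/4)·e^(-2·u), the numerator is ≈ 0.114243 and the denominator is 3/4.
The result is P = 0.15232.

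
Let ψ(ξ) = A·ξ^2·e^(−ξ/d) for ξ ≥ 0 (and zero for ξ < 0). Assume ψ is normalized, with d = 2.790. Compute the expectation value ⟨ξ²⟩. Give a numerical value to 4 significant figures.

⟨ξ^2⟩ ≈ 58.38

⟨ξ²⟩ = ∫ ξ^2 |ψ|² dξ over the full domain.
Using ∫₀^∞ ξⁿ e^(−αξ) dξ = n!/αⁿ⁺¹, since the A² factors cancel between numerator and denominator, ⟨ξ²⟩ = 15·d^2/2.
Putting d = 2.790 gives 58.381.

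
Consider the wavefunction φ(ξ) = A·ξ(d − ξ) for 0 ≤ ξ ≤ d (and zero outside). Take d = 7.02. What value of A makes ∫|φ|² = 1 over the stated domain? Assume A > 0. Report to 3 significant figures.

The normalization condition is ∫|φ|² dξ = 1 from 0 to d.
Expanding the polynomial and integrating term by term, with φ = A·ξ(d − ξ), the integral evaluates to A²·[d^5/30].
Setting this equal to 1 gives A² = 1/(d^5/30).
With d = 7.02: A² = 0.001760 and A = 0.04195.

A ≈ 0.0419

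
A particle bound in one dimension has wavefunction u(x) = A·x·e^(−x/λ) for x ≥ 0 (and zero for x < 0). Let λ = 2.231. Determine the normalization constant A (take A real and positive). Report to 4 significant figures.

A ≈ 0.6002

We need A² ∫|f|² dx = 1, taking the integral from 0 to ∞.
With u = A·x·e^(−x/λ), the integral evaluates to A²·[λ^3/4].
So A² = (λ^3/4)^(−1).
Substituting λ = 2.231 gives A² = 0.36021, so A = 0.60018.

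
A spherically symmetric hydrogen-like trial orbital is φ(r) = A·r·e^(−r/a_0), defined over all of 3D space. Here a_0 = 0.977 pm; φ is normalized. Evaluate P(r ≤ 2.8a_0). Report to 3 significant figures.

With dV = 4πr²dr, the probability is ∫|φ|² dV over r ≤ 2.8a_0.
The full normalization integral is A²·[3·π·a_0^5] = 1, fixing A².
Let u = r/a_0; then A², 4π and the length scale all cancel, so P = ∫_{0}^{2.8} u^4·e^(-2·u) du ÷ ∫_{0}^{∞} u^4·e^(-2·u) du.
An antiderivative of u^4·e^(-2·u) is -(u^4/2 + u^3 + 3·u^2/2 + 3·u/2 + 3/4)·e^(-2·u); evaluating from 0 to 2.8 gives ≈ 0.49339, while the full integral is 3/4.
The region integral divided by the full integral gives P = 0.6578.

P ≈ 0.658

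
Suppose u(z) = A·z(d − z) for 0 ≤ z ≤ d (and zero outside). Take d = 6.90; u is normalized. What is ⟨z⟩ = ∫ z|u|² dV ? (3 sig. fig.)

⟨z⟩ = ∫ z |u|² dz over the full domain.
Expanding the polynomial and integrating term by term, since the A² factors cancel between numerator and denominator, ⟨z⟩ = d/2.
Putting d = 6.90 gives 3.450.

⟨z⟩ ≈ 3.45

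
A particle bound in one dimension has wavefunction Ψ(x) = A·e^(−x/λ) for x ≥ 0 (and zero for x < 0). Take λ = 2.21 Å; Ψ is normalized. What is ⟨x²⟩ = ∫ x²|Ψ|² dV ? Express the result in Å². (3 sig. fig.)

⟨x^2⟩ ≈ 2.44 Å^2

⟨x²⟩ = ∫ x^2 |Ψ|² dx over the full domain.
The ratio of the moment integral to the normalization integral gives ⟨x²⟩ = λ^2/2.
Putting λ = 2.21 gives 2.442.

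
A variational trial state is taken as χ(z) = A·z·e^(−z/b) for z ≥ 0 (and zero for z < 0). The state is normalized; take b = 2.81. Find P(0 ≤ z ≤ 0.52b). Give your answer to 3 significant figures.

P ≈ 0.0878

The probability is P = ∫ |χ|² dz over [0, 0.52b].
With A² fixed by ∫|χ|² = 1, i.e. A² = (b^3/4)^(−1), substitute and integrate.
In terms of u = z/b (A² and the length scale cancel between numerator and denominator), P = [∫_{0}^{0.52} u^2·e^(-2·u) du] / [∫_{0}^{∞} u^2·e^(-2·u) du].
With ∫ u^2·e^(-2·u) du = -(2·u^2 + 2·u + 1)·e^(-2·u)/4 + C, the region integral is 1/4 - 1613·e^(-26/25)/2500 and the full one is 1/4.
The result is P = 0.08780.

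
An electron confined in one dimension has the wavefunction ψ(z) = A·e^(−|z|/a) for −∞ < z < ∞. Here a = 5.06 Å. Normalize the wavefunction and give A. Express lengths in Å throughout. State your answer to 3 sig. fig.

Require ∫ |ψ|² dz = 1 over the whole domain.
Carrying out the integral gives A² · a.
Hence A² = 1/[a].
Substituting a = 5.06 gives A² = 0.1976, so A = 0.4446.

A ≈ 0.445 Å^(-1/2)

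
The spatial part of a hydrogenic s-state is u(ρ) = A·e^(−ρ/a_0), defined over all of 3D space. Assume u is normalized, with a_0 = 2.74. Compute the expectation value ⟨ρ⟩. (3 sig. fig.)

⟨ρ⟩ = ∫ ρ |u|² 4πρ² dρ over the full domain.
With ∫₀^∞ ρ^3 e^(−αρ) dρ = 3!/α^4, the ratio of the moment integral to the normalization integral gives ⟨ρ⟩ = 3·a_0/2.
With a_0 = 2.74, ⟨ρ⟩ = 4.110.

⟨ρ⟩ ≈ 4.11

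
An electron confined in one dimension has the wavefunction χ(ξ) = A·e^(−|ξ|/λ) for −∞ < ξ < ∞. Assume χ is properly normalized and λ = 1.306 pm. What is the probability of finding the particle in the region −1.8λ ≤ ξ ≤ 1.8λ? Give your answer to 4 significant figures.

The probability is P = ∫ |χ|² dξ over [−1.8λ, 1.8λ].
With A² fixed by ∫|χ|² = 1, i.e. A² = (λ)^(−1), substitute and integrate.
By symmetry take twice the ξ ≥ 0 contribution in numerator and denominator; the 2's cancel. Let u = ξ/λ; then A² and the length scale cancel, so P = ∫_{0}^{1.8} e^(-2·u) du ÷ ∫_{0}^{∞} e^(-2·u) du.
An antiderivative of e^(-2·u) is -e^(-2·u)/2; evaluating from 0 to 1.8 gives 1/2 - e^(-18/5)/2, while the full integral is 1/2.
Taking the ratio, P = 0.97268.

P ≈ 0.9727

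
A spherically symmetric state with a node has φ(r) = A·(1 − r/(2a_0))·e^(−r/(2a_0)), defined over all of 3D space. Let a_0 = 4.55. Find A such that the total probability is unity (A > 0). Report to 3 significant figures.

We need A² ∫|f|² 4πr² dr = 1, taking the integral from 0 to ∞.
With ∫₀^∞ r^4 e^(−αr) dr = 4!/α^5, carrying out the integral gives A² · 8·π·a_0^3.
Setting this equal to 1 gives A² = 1/(8·π·a_0^3).
Substituting a_0 = 4.55 gives A² = 0.0004224, so A = 0.02055.

A ≈ 0.0206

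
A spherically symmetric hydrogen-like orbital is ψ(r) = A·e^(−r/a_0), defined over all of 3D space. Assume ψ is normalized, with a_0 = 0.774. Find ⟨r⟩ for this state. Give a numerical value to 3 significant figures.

⟨r⟩ ≈ 1.16

By definition ⟨r⟩ = ∫ r |ψ(r)|² 4πr² dr.
Since the A² factors cancel between numerator and denominator, ⟨r⟩ = 3·a_0/2.
With a_0 = 0.774, ⟨r⟩ = 1.161.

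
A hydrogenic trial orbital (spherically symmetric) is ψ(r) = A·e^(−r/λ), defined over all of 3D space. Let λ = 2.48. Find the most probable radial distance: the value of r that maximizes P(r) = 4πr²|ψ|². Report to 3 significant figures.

r ≈ 2.48

Differentiate P(r) = 4πr²|ψ|² with respect to r and set to zero.
This gives r = λ.
With λ = 2.48, the most probable radial distance is 2.480.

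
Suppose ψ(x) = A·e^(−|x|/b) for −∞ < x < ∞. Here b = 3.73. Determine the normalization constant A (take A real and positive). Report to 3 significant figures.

A ≈ 0.518

The normalization condition is ∫|ψ|² dx = 1 from −∞ to ∞.
With ∫₀^∞ x^0 e^(−αx) dx = 0!/α^1, carrying out the integral gives A² · b.
Hence A² = 1/[b].
Plugging in b = 3.73 yields A = 0.5178.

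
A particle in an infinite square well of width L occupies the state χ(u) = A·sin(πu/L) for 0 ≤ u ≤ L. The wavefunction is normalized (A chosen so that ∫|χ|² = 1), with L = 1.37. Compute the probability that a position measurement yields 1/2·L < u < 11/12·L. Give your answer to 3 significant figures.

P ≈ 0.496

The probability is P = ∫ |χ|² du over [1/2·L, 11/12·L].
With A² fixed by ∫|χ|² = 1, i.e. A² = (L/2)^(−1), substitute and integrate.
Substituting t = u/L, A² and the length scale cancel in the ratio: P = ∫_{1/2}^{11/12} sin(π·t)^2 dt / ∫_{0}^{1} sin(π·t)^2 dt.
An antiderivative of sin(π·t)^2 is t/2 - sin(2·π·t)/(4·π); evaluating from 1/2 to 11/12 gives 1/(8·π) + 5/24, while the full integral is 1/2.
Taking the ratio, P = (3 + 5·π)/(12·π).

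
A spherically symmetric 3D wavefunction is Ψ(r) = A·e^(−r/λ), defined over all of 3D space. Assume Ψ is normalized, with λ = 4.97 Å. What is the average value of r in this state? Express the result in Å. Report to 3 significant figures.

⟨r⟩ = ∫ r |Ψ|² 4πr² dr over the full domain.
The ratio of the moment integral to the normalization integral gives ⟨r⟩ = 3·λ/2.
With λ = 4.97, ⟨r⟩ = 7.455.

⟨r⟩ ≈ 7.46 Å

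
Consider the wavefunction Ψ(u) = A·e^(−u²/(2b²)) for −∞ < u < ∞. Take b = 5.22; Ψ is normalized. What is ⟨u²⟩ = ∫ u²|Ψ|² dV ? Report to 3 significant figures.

⟨u^2⟩ ≈ 13.6

By definition ⟨u²⟩ = ∫ u^2 |Ψ(u)|² du.
Since the A² factors cancel between numerator and denominator, ⟨u²⟩ = b^2/2.
With b = 5.22, ⟨u^2⟩ = 13.62.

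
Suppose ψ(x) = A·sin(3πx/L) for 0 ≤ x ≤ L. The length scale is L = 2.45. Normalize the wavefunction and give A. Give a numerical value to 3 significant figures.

We need A² ∫|f|² dx = 1, taking the integral from 0 to L.
Using sin²θ = (1 − cos 2θ)/2, with ψ = A·sin(3πx/L), the integral evaluates to A²·[L/2].
So A² = (L/2)^(−1).
With L = 2.45: A² = 0.8163 and A = 0.9035.

A ≈ 0.904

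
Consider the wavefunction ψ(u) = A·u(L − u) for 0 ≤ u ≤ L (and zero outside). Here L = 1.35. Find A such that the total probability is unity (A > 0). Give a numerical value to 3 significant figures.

Require ∫ |ψ|² du = 1 over the whole domain.
Expanding the polynomial and integrating term by term, ∫|ψ|² du = A²·(L^5/30).
Setting this equal to 1 gives A² = 1/(L^5/30).
Plugging in L = 1.35 yields A = 2.587.

A ≈ 2.59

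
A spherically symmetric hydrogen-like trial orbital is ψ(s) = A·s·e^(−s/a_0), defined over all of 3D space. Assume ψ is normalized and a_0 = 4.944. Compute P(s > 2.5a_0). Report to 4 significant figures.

Integrate the radial probability density 4πs²|ψ|² over s > 2.5a_0.
The full normalization integral is A²·[3·π·a_0^5] = 1, fixing A².
Let u = s/a_0; then A², 4π and the length scale all cancel, so P = ∫_{2.5}^{∞} u^4·e^(-2·u) du ÷ ∫_{0}^{∞} u^4·e^(-2·u) du.
Using ∫ u^4·e^(-2·u) du = -(u^4/2 + u^3 + 3·u^2/2 + 3·u/2 + 3/4)·e^(-2·u), the numerator is 1569·e^(-5)/32 and the denominator is 3/4.
The region integral divided by the full integral gives P = 0.44049.

P ≈ 0.4405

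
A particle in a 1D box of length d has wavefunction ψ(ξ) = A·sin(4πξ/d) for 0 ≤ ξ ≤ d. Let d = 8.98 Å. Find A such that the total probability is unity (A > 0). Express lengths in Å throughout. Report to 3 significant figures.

A ≈ 0.472 Å^(-1/2)

Normalization requires ∫|ψ|² dξ = 1, integrated from 0 to d.
Using sin²θ = (1 − cos 2θ)/2, with ψ = A·sin(4πξ/d), the integral evaluates to A²·[d/2].
Plugging in d = 8.98 yields A = 0.4719.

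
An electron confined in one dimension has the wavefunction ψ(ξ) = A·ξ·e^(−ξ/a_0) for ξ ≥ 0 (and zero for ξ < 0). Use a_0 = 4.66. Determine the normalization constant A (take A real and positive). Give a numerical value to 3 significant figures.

A ≈ 0.199

The normalization condition is ∫|ψ|² dξ = 1 from 0 to ∞.
∫|ψ|² dξ = A²·(a_0^3/4).
Setting this equal to 1 gives A² = 1/(a_0^3/4).
Substituting a_0 = 4.66 gives A² = 0.03953, so A = 0.1988.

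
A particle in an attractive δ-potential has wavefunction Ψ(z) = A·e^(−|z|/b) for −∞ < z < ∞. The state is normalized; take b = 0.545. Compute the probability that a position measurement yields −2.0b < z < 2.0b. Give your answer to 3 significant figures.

P ≈ 0.982

The probability is P = ∫ |Ψ|² dz over [−2.0b, 2.0b].
Since A² = 1/(b), this is the region integral divided by the full normalization integral.
By symmetry take twice the z ≥ 0 contribution in numerator and denominator; the 2's cancel. Let u = z/b; then A² and the length scale cancel, so P = ∫_{0}^{2.0} e^(-2·u) du ÷ ∫_{0}^{∞} e^(-2·u) du.
With ∫ e^(-2·u) du = -e^(-2·u)/2 + C, the region integral is 1/2 - e^(-4)/2 and the full one is 1/2.
This works out to P = 0.9817.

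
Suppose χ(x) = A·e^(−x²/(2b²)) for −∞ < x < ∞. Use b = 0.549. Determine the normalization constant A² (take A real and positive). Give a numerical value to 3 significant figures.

We need A² ∫|f|² dx = 1, taking the integral from −∞ to ∞.
With ∫_{−∞}^{∞} x^(2m) e^(−αx²) dx = (2m−1)!!·√π / (2^m α^(m+1/2)), carrying out the integral gives A² · √(π)·b.
So A² = (√(π)·b)^(−1).
Substituting b = 0.549 gives A² = 1.028, so A = 1.014.

A^2 ≈ 1.03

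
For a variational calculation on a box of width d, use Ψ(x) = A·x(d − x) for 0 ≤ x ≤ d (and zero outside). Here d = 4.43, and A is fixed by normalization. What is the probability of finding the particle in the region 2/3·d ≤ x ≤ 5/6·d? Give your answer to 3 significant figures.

P = ∫_{2/3·d}^{5/6·d} |Ψ(x)|² dx.
Since A² = 1/(d^5/30), this is the region integral divided by the full normalization integral.
Let u = x/d; then A² and the length scale cancel, so P = ∫_{2/3}^{5/6} u^2·(1 - u)^2 du ÷ ∫_{0}^{1} u^2·(1 - u)^2 du.
Using ∫ u^2·(1 - u)^2 du = u^3·(6·u^2 - 15·u + 10)/30, the numerator is ≈ 0.0058128 and the denominator is 1/30.
This works out to P = 113/648.

P ≈ 0.174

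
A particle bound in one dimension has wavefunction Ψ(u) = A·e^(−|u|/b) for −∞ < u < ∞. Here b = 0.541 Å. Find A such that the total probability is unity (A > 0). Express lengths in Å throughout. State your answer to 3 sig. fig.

A ≈ 1.36 Å^(-1/2)

Require ∫ |Ψ|² du = 1 over the whole domain.
Using ∫₀^∞ uⁿ e^(−αu) du = n!/αⁿ⁺¹, carrying out the integral gives A² · b.
Setting this equal to 1 gives A² = 1/(b).
Plugging in b = 0.541 yields A = 1.360.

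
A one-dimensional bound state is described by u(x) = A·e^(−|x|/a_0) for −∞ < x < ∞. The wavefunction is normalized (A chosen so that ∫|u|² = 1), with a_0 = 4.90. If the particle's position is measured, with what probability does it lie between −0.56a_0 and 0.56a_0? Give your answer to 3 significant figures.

P = ∫_{−0.56a_0}^{0.56a_0} |u(x)|² dx.
The normalization integral ∫|u|²dx over the whole domain equals a_0·A², and A² cancels in the ratio.
By symmetry take twice the x ≥ 0 contribution in numerator and denominator; the 2's cancel. Substituting t = x/a_0, A² and the length scale cancel in the ratio: P = ∫_{0}^{0.56} e^(-2·t) dt / ∫_{0}^{∞} e^(-2·t) dt.
Using ∫ e^(-2·t) dt = -e^(-2·t)/2, the numerator is 1/2 - e^(-28/25)/2 and the denominator is 1/2.
This works out to P = 0.6737.

P ≈ 0.674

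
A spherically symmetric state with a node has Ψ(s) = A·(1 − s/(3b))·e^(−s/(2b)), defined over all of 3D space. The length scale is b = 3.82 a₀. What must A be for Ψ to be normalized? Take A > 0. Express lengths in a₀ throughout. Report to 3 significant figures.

A ≈ 0.0463 a₀^(-3/2)

We need A² ∫|f|² 4πs² ds = 1, taking the integral from 0 to ∞.
The angular integral contributes 4π, leaving ∫₀^∞ s²|Ψ|² ds.
Recall ∫₀^∞ s^m e^(−s/β) ds = m!·β^(m+1), the integral (without the A² prefactor) comes out to 8·π·b^3/3.
So A² = (8·π·b^3/3)^(−1).
Substituting b = 3.82 gives A² = 0.002141, so A = 0.04627.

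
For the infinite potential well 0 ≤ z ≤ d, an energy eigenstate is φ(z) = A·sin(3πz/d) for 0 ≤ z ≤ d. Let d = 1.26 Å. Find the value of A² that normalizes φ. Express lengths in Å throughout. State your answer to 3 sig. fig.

A^2 ≈ 1.59 Å^(-1)

We need A² ∫|f|² dz = 1, taking the integral from 0 to d.
∫|φ|² dz = A²·(d/2).
So A² = (d/2)^(−1).
Substituting d = 1.26 gives A² = 1.587, so A = 1.260.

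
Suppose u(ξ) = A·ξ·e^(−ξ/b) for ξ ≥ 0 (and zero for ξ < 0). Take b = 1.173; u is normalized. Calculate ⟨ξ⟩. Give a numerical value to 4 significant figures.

The expectation value is the |u|²-weighted average of ξ: ∫ ξ|u|² dξ.
With ∫₀^∞ ξ^3 e^(−αξ) dξ = 3!/α^4, since the A² factors cancel between numerator and denominator, ⟨ξ⟩ = 3·b/2.
With b = 1.173, ⟨ξ⟩ = 1.7595.

⟨ξ⟩ ≈ 1.760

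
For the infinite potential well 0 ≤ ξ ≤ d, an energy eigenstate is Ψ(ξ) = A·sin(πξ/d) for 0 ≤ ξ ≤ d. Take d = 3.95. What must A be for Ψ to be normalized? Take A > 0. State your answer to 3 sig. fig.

Normalization requires ∫|Ψ|² dξ = 1, integrated from 0 to d.
Using sin²θ = (1 − cos 2θ)/2, ∫|Ψ|² dξ = A²·(d/2).
Setting this equal to 1 gives A² = 1/(d/2).
Substituting d = 3.95 gives A² = 0.5063, so A = 0.7116.

A ≈ 0.712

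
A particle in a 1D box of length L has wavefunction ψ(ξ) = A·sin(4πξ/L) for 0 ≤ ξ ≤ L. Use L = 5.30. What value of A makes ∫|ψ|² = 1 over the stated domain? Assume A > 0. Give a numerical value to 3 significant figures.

A ≈ 0.614

The normalization condition is ∫|ψ|² dξ = 1 from 0 to L.
Using sin²θ = (1 − cos 2θ)/2, the integral (without the A² prefactor) comes out to L/2.
Substituting L = 5.30 gives A² = 0.3774, so A = 0.6143.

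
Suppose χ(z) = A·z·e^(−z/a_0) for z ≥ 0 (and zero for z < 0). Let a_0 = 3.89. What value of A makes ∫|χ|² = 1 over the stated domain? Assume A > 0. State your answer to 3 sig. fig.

The normalization condition is ∫|χ|² dz = 1 from 0 to ∞.
The integral (without the A² prefactor) comes out to a_0^3/4.
Hence A² = 1/[a_0^3/4].
Plugging in a_0 = 3.89 yields A = 0.2607.

A ≈ 0.261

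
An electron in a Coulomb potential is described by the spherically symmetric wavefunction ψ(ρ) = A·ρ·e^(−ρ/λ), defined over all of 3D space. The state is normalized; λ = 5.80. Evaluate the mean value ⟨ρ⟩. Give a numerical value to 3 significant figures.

⟨ρ⟩ ≈ 14.5

The expectation value is the |ψ|²-weighted average of ρ: ∫ ρ|ψ|² 4πρ² dρ.
Since the A² factors cancel between numerator and denominator, ⟨ρ⟩ = 5·λ/2.
With λ = 5.80, ⟨ρ⟩ = 14.50.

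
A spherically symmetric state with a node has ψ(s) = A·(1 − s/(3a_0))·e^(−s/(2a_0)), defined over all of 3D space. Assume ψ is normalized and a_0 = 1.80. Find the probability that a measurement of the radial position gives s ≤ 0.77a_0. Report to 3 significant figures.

P = ∫ |ψ|² 4πs² ds over s ≤ 0.77a_0.
A² is fixed by ∫₀^∞ 4πs²|ψ|² ds = 1, i.e. A² = (8·π·a_0^3/3)^(−1).
In terms of u = s/a_0 (A², 4π and the length scale all cancel between numerator and denominator), P = [∫_{0}^{0.77} u^2·(1 - u/3)^2·e^(-u) du] / [∫_{0}^{∞} u^2·(1 - u/3)^2·e^(-u) du].
With ∫ u^2·(1 - u/3)^2·e^(-u) du = (-u^4 + 2·u^3 - 3·u^2 - 6·u - 6)·e^(-u)/9 + C, the region integral is ≈ 0.057693 and the full one is 2/3.
This evaluates to P = 0.08654.

P ≈ 0.0865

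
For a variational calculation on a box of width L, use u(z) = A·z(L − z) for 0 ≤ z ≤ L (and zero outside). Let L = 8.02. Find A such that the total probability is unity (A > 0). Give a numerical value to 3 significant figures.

A ≈ 0.0301

Require ∫ |u|² dz = 1 over the whole domain.
Expanding the polynomial and integrating term by term, carrying out the integral gives A² · L^5/30.
Setting this equal to 1 gives A² = 1/(L^5/30).
Substituting L = 8.02 gives A² = 0.0009042, so A = 0.03007.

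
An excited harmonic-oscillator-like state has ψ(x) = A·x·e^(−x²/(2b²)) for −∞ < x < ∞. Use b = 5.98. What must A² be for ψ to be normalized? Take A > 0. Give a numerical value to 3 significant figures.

A^2 ≈ 0.00528

We need A² ∫|f|² dx = 1, taking the integral from −∞ to ∞.
Using the Gaussian integral ∫_{−∞}^{∞} e^(−αx²) dx = √(π/α), ∫|ψ|² dx = A²·(√(π)·b^3/2).
Setting this equal to 1 gives A² = 1/(√(π)·b^3/2).
Plugging in b = 5.98 yields A = 0.07264.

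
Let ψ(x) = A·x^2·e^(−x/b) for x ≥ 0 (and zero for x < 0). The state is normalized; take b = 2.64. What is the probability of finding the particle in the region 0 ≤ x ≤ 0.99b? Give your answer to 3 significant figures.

P ≈ 0.0509

P = ∫_{0}^{0.99b} |ψ(x)|² dx.
Since A² = 1/(3·b^5/4), this is the region integral divided by the full normalization integral.
Substituting u = x/b, A² and the length scale cancel in the ratio: P = ∫_{0}^{0.99} u^4·e^(-2·u) du / ∫_{0}^{∞} u^4·e^(-2·u) du.
An antiderivative of u^4·e^(-2·u) is -(u^4/2 + u^3 + 3·u^2/2 + 3·u/2 + 3/4)·e^(-2·u); evaluating from 0 to 0.99 gives ≈ 0.038150, while the full integral is 3/4.
The result is P = 0.05087.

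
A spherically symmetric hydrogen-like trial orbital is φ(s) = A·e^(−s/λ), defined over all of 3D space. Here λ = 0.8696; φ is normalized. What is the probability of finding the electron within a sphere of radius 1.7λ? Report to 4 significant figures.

P ≈ 0.6603

With dV = 4πs²ds, the probability is ∫|φ|² dV over s ≤ 1.7λ.
Normalization gives A² = 1/(π·λ^3).
Let u = s/λ; then A², 4π and the length scale all cancel, so P = ∫_{0}^{1.7} u^2·e^(-2·u) du ÷ ∫_{0}^{∞} u^2·e^(-2·u) du.
With ∫ u^2·e^(-2·u) du = -(2·u^2 + 2·u + 1)·e^(-2·u)/4 + C, the region integral is 1/4 - 509·e^(-17/5)/200 and the full one is 1/4.
This evaluates to P = 0.66026.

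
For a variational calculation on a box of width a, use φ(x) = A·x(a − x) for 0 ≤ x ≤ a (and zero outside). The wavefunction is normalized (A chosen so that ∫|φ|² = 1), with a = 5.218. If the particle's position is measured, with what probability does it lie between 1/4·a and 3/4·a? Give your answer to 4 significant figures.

P = ∫_{1/4·a}^{3/4·a} |φ(x)|² dx.
With A² fixed by ∫|φ|² = 1, i.e. A² = (a^5/30)^(−1), substitute and integrate.
Substituting u = x/a, A² and the length scale cancel in the ratio: P = ∫_{1/4}^{3/4} u^2·(1 - u)^2 du / ∫_{0}^{1} u^2·(1 - u)^2 du.
With ∫ u^2·(1 - u)^2 du = u^3·(6·u^2 - 15·u + 10)/30 + C, the region integral is 203/7680 and the full one is 1/30.
Evaluating gives P = 203/256.

P ≈ 0.7930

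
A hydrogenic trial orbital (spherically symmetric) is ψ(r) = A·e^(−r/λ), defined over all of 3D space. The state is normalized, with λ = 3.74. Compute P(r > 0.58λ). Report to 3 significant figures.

With dV = 4πr²dr, the probability is ∫|ψ|² dV over r > 0.58λ.
A² is fixed by ∫₀^∞ 4πr²|ψ|² dr = 1, i.e. A² = (π·λ^3)^(−1).
Substituting u = r/λ, A², 4π and the length scale all cancel in the ratio: P = ∫_{0.58}^{∞} u^2·e^(-2·u) du / ∫_{0}^{∞} u^2·e^(-2·u) du.
Using ∫ u^2·e^(-2·u) du = -(2·u^2 + 2·u + 1)·e^(-2·u)/4, the numerator is 3541·e^(-29/25)/5000 and the denominator is 1/4.
The region integral divided by the full integral gives P = 0.8880.

P ≈ 0.888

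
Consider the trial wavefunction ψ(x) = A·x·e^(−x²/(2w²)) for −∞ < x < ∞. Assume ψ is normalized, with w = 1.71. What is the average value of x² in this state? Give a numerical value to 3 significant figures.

The expectation value is the |ψ|²-weighted average of x^2: ∫ x^2|ψ|² dx.
Using the Gaussian integral ∫_{−∞}^{∞} e^(−αx²) dx = √(π/α), since the A² factors cancel between numerator and denominator, ⟨x²⟩ = 3·w^2/2.
With w = 1.71, ⟨x^2⟩ = 4.386.

⟨x^2⟩ ≈ 4.39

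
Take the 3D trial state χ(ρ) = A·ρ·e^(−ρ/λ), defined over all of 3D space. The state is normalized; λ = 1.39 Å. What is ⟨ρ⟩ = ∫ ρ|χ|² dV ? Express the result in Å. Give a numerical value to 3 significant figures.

⟨ρ⟩ ≈ 3.48 Å

By definition ⟨ρ⟩ = ∫ ρ |χ(ρ)|² 4πρ² dρ.
With ∫₀^∞ ρ^5 e^(−αρ) dρ = 5!/α^6, the ratio of the moment integral to the normalization integral gives ⟨ρ⟩ = 5·λ/2.
Putting λ = 1.39 gives 3.475.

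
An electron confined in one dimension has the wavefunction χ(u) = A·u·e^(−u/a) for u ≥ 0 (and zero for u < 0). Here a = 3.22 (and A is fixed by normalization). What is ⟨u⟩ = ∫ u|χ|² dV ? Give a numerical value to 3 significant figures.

⟨u⟩ ≈ 4.83

The expectation value is the |χ|²-weighted average of u: ∫ u|χ|² du.
Recall ∫₀^∞ u^m e^(−u/β) du = m!·β^(m+1), the ratio of the moment integral to the normalization integral gives ⟨u⟩ = 3·a/2.
With a = 3.22, ⟨u⟩ = 4.830.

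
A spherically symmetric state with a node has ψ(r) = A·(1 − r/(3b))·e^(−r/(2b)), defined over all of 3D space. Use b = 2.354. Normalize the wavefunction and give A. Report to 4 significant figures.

Require ∫ |ψ|² 4πr² dr = 1 over the whole domain.
The angular integral contributes 4π, leaving ∫₀^∞ r²|ψ|² dr.
∫|ψ|² 4πr² dr = A²·(8·π·b^3/3).
Setting this equal to 1 gives A² = 1/(8·π·b^3/3).
Substituting b = 2.354 gives A² = 0.0091509, so A = 0.095660.

A ≈ 0.09566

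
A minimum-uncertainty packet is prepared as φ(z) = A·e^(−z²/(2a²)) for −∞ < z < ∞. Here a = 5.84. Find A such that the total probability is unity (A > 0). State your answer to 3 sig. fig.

We need A² ∫|f|² dz = 1, taking the integral from −∞ to ∞.
Differentiating ∫e^(−αz²) dz = √(π/α) under α to get the higher moments, ∫|φ|² dz = A²·(√(π)·a).
Hence A² = 1/[√(π)·a].
Plugging in a = 5.84 yields A = 0.3108.

A ≈ 0.311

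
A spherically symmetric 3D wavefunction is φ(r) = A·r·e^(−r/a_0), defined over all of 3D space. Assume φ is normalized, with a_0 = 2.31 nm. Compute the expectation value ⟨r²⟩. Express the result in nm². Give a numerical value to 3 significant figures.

⟨r²⟩ = ∫ r^2 |φ|² 4πr² dr over the full domain.
Since the A² factors cancel between numerator and denominator, ⟨r²⟩ = 15·a_0^2/2.
Putting a_0 = 2.31 gives 40.02.

⟨r^2⟩ ≈ 40.0 nm^2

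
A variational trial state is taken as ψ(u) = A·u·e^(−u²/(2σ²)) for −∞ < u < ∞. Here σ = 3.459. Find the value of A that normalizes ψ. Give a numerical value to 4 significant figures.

The normalization condition is ∫|ψ|² du = 1 from −∞ to ∞.
With ∫_{−∞}^{∞} u^(2m) e^(−αu²) du = (2m−1)!!·√π / (2^m α^(m+1/2)), ∫|ψ|² du = A²·(√(π)·σ^3/2).
So A² = (√(π)·σ^3/2)^(−1).
Plugging in σ = 3.459 yields A = 0.16512.

A ≈ 0.1651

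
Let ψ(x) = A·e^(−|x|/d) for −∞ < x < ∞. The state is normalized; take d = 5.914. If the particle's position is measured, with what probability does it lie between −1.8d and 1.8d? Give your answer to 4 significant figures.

P = ∫_{−1.8d}^{1.8d} |ψ(x)|² dx.
With A² fixed by ∫|ψ|² = 1, i.e. A² = (d)^(−1), substitute and integrate.
By symmetry take twice the x ≥ 0 contribution in numerator and denominator; the 2's cancel. In terms of u = x/d (A² and the length scale cancel between numerator and denominator), P = [∫_{0}^{1.8} e^(-2·u) du] / [∫_{0}^{∞} e^(-2·u) du].
Using ∫ e^(-2·u) du = -e^(-2·u)/2, the numerator is 1/2 - e^(-18/5)/2 and the denominator is 1/2.
This works out to P = 0.97268.

P ≈ 0.9727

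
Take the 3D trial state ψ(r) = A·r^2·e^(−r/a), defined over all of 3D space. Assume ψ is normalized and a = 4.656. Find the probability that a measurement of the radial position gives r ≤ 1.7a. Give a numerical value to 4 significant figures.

P ≈ 0.05785

With dV = 4πr²dr, the probability is ∫|ψ|² dV over r ≤ 1.7a.
The full normalization integral is A²·[45·π·a^7/2] = 1, fixing A².
Let u = r/a; then A², 4π and the length scale all cancel, so P = ∫_{0}^{1.7} u^6·e^(-2·u) du ÷ ∫_{0}^{∞} u^6·e^(-2·u) du.
Using ∫ u^6·e^(-2·u) du = -(4·u^6 + 12·u^5 + 30·u^4 + 60·u^3 + 90·u^2 + 90·u + 45)·e^(-2·u)/8, the numerator is ≈ 0.325424 and the denominator is 45/8.
This evaluates to P = 0.057853.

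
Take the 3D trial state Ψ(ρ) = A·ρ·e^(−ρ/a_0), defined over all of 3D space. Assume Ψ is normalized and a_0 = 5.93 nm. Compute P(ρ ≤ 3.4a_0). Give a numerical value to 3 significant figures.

P = ∫ |Ψ|² 4πρ² dρ over ρ ≤ 3.4a_0.
The full normalization integral is A²·[3·π·a_0^5] = 1, fixing A².
Substituting u = ρ/a_0, A², 4π and the length scale all cancel in the ratio: P = ∫_{0}^{3.4} u^4·e^(-2·u) du / ∫_{0}^{∞} u^4·e^(-2·u) du.
An antiderivative of u^4·e^(-2·u) is -(u^4/2 + u^3 + 3·u^2/2 + 3·u/2 + 3/4)·e^(-2·u); evaluating from 0 to 3.4 gives ≈ 0.60598, while the full integral is 3/4.
Taking the ratio yields P = 0.8080.

P ≈ 0.808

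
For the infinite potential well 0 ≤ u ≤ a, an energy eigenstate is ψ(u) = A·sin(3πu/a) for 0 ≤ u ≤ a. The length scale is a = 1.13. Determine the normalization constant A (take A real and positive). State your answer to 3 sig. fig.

A ≈ 1.33

Normalization requires ∫|ψ|² du = 1, integrated from 0 to a.
Using sin²θ = (1 − cos 2θ)/2, the integral (without the A² prefactor) comes out to a/2.
Setting this equal to 1 gives A² = 1/(a/2).
Substituting a = 1.13 gives A² = 1.770, so A = 1.330.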